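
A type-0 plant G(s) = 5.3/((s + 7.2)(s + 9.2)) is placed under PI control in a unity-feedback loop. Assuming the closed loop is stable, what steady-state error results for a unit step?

The PI controller's integrator makes the forward path type 1, so e_ss to a step is zero.

0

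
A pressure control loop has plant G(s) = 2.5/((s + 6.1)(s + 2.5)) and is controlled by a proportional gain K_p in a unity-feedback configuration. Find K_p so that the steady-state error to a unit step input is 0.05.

K_p = 116

The loop is type 0, so e_ss(step) = 1/(1 + K_pos) with K_pos = K_p·G(0).
G(0) = 0.1639. Require 1/(1 + K_p·0.1639) = 0.05, so 1 + 0.1639·K_p = 20.
K_p = (20 − 1)/0.1639 = 116.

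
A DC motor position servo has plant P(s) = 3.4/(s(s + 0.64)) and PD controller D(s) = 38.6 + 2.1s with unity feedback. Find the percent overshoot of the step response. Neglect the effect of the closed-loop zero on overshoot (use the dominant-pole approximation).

32.2%

Forward path: (38.6 + 2.1s)·3.4/(s(s+0.64)). The closed-loop characteristic equation is s² + (0.64 + 3.4·2.1)s + 3.4·38.6 = 0.
That is s² + 7.78s + 131.2 = 0, so ω_n = 11.46 rad/s and ζ = 7.78/(2·11.46) = 0.3396.
%OS = 100·exp(−πζ/√(1−ζ²)) = 32.2%.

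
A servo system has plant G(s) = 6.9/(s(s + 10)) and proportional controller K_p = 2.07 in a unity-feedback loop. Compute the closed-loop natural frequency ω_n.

1 + K_p·G(s) = 0 gives s² + 10s + 14.28 = 0.
So ω_n² = 14.28 ⇒ ω_n = 3.779 rad/s, and ζ = 10/(2ω_n) = 1.32.

ω_n = 3.78 rad/s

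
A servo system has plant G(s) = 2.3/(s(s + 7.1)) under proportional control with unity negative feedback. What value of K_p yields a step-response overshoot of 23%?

From %OS = 100·exp(−πζ/√(1−ζ²)) = 23%, ζ = −ln(0.23)/√(π²+ln²(0.23)) = 0.4237.
Characteristic equation s² + 7.1s + 2.3K_p = 0 gives ζ = 7.1/(2√(2.3K_p)).
Setting ζ = 0.4237: √(2.3K_p) = 7.1/(2·0.4237) = 8.378, so K_p = 70.19/2.3 = 30.5.

K_p = 30.5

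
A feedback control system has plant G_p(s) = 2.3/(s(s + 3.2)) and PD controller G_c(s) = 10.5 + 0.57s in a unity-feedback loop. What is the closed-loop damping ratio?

ζ = 0.459

Forward path: (10.5 + 0.57s)·2.3/(s(s+3.2)). The closed-loop characteristic equation is s² + (3.2 + 2.3·0.57)s + 2.3·10.5 = 0.
That is s² + 4.511s + 24.15 = 0, so ω_n = 4.914 rad/s and ζ = 4.511/(2·4.914) = 0.459.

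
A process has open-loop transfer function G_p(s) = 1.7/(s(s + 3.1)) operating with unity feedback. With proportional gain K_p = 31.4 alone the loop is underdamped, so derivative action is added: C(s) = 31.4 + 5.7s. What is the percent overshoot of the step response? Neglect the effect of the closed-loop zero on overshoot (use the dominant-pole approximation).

Forward path: (31.4 + 5.7s)·1.7/(s(s+3.1)). The closed-loop characteristic equation is s² + (3.1 + 1.7·5.7)s + 1.7·31.4 = 0.
That is s² + 12.79s + 53.38 = 0, so ω_n = 7.306 rad/s and ζ = 12.79/(2·7.306) = 0.8753.
%OS = 100·exp(−πζ/√(1−ζ²)) = 0.339%.

0.339%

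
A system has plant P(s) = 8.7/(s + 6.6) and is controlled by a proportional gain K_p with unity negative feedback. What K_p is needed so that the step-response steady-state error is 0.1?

K_p = 6.83

For a type-0 loop with proportional control, e_ss = 1/(1 + K_p·P(0)).
P(0) = 1.318. Require 1/(1 + K_p·1.318) = 0.1, so 1 + 1.318·K_p = 10.
K_p = (10 − 1)/1.318 = 6.83.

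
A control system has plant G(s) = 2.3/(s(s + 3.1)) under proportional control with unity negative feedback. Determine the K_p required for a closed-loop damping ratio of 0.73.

Closed-loop characteristic equation: s² + 3.1s + K_p·2.3 = 0.
So ω_n = √(2.3K_p) and 2ζω_n = 3.1, giving ζ = 3.1/(2√(2.3K_p)).
Setting ζ = 0.73: √(2.3K_p) = 3.1/(2·0.73) = 2.123, so K_p = 4.508/2.3 = 1.96.

K_p = 1.96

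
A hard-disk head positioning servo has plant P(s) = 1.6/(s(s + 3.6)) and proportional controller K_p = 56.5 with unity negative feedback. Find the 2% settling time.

T_s ≈ 2.22 s

From 1 + K_pP(s) = 0: s² + 3.6s + 90.4 = 0 ⇒ ω_n = 9.508, ζ = 0.1893.
2% settling time T_s ≈ 4/(ζω_n) = 4/1.8 = 2.22 s.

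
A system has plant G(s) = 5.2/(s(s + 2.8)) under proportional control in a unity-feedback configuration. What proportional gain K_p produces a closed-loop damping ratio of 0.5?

K_p = 1.51

Closed-loop characteristic equation: s² + 2.8s + K_p·5.2 = 0.
So ω_n = √(5.2K_p) and 2ζω_n = 2.8, giving ζ = 2.8/(2√(5.2K_p)).
Setting ζ = 0.5: √(5.2K_p) = 2.8/(2·0.5) = 2.8, so K_p = 7.84/5.2 = 1.51.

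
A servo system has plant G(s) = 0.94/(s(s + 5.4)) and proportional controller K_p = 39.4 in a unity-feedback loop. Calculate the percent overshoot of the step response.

21.1%

The closed-loop denominator s² + 5.4s + 37.04 gives ω_n = √37.04 = 6.086 and ζ = 5.4/(2ω_n) = 0.4437.
%OS = 100·exp(−πζ/√(1−ζ²)) = 100·exp(−π·0.4437/√0.8032) = 21.1%.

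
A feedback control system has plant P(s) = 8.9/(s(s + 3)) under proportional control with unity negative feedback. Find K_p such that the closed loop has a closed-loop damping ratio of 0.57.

K_p = 0.778

Closed-loop characteristic equation: s² + 3s + K_p·8.9 = 0.
So ω_n = √(8.9K_p) and 2ζω_n = 3, giving ζ = 3/(2√(8.9K_p)).
Setting ζ = 0.57: √(8.9K_p) = 3/(2·0.57) = 2.632, so K_p = 6.925/8.9 = 0.778.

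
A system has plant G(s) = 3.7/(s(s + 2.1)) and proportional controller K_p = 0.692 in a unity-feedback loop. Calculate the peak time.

The closed-loop denominator s² + 2.1s + 2.56 gives ω_n = √2.56 = 1.6 and ζ = 2.1/(2ω_n) = 0.6562.
Damped frequency ω_d = ω_n√(1−ζ²) = 1.207 rad/s, so peak time T_p = π/ω_d = 2.6 s.

T_p = 2.6 s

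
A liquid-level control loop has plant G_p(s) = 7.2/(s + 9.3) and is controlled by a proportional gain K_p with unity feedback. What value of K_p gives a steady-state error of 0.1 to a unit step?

Steady-state error for a unit step on this type-0 loop is 1/(1 + K_p·G_p(0)).
G_p(0) = 0.7742. Require 1/(1 + K_p·0.7742) = 0.1, so 1 + 0.7742·K_p = 10.
K_p = (10 − 1)/0.7742 = 11.6.

K_p = 11.6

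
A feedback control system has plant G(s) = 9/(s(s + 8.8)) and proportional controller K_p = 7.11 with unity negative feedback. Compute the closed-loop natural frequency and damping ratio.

The closed-loop denominator is s(s+8.8) + 7.11·9 = s² + 8.8s + 63.99.
Matching s² + 2ζω_n s + ω_n²: ω_n = √63.99 = 7.999 rad/s and 2ζω_n = 8.8, so ζ = 8.8/(2·7.999) = 0.55.

ω_n = 8 rad/s, ζ = 0.55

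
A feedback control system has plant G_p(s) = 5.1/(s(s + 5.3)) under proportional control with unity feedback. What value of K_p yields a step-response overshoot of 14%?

K_p = 4.89

From %OS = 100·exp(−πζ/√(1−ζ²)) = 14%, ζ = −ln(0.14)/√(π²+ln²(0.14)) = 0.5305.
Characteristic equation s² + 5.3s + 5.1K_p = 0 gives ζ = 5.3/(2√(5.1K_p)).
Setting ζ = 0.5305: √(5.1K_p) = 5.3/(2·0.5305) = 4.995, so K_p = 24.95/5.1 = 4.89.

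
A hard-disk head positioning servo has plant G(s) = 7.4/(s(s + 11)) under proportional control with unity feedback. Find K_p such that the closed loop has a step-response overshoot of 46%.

From %OS = 100·exp(−πζ/√(1−ζ²)) = 46%, ζ = −ln(0.46)/√(π²+ln²(0.46)) = 0.24.
Characteristic equation s² + 11s + 7.4K_p = 0 gives ζ = 11/(2√(7.4K_p)).
Setting ζ = 0.24: √(7.4K_p) = 11/(2·0.24) = 22.92, so K_p = 525.4/7.4 = 71.

K_p = 71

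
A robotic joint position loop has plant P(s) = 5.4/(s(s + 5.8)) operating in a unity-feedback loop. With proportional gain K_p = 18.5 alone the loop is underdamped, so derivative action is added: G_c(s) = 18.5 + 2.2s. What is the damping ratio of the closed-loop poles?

ζ = 0.884

Forward path: (18.5 + 2.2s)·5.4/(s(s+5.8)). The closed-loop characteristic equation is s² + (5.8 + 5.4·2.2)s + 5.4·18.5 = 0.
That is s² + 17.68s + 99.9 = 0, so ω_n = 9.995 rad/s and ζ = 17.68/(2·9.995) = 0.8844.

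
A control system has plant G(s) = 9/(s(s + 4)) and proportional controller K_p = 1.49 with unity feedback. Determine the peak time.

The closed-loop denominator s² + 4s + 13.41 gives ω_n = √13.41 = 3.662 and ζ = 4/(2ω_n) = 0.5462.
Damped frequency ω_d = ω_n√(1−ζ²) = 3.068 rad/s, so peak time T_p = π/ω_d = 1.02 s.

T_p = 1.02 s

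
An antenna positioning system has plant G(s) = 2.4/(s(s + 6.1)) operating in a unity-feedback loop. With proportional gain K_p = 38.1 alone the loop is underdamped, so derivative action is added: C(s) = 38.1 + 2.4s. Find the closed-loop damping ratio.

ζ = 0.62

Forward path: (38.1 + 2.4s)·2.4/(s(s+6.1)). The closed-loop characteristic equation is s² + (6.1 + 2.4·2.4)s + 2.4·38.1 = 0.
That is s² + 11.86s + 91.44 = 0, so ω_n = 9.562 rad/s and ζ = 11.86/(2·9.562) = 0.6201.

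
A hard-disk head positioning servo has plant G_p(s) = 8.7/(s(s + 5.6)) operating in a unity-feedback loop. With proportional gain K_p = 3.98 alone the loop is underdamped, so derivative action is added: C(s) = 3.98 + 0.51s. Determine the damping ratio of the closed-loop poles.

ζ = 0.853

Forward path: (3.98 + 0.51s)·8.7/(s(s+5.6)). The closed-loop characteristic equation is s² + (5.6 + 8.7·0.51)s + 8.7·3.98 = 0.
That is s² + 10.04s + 34.63 = 0, so ω_n = 5.884 rad/s and ζ = 10.04/(2·5.884) = 0.8529.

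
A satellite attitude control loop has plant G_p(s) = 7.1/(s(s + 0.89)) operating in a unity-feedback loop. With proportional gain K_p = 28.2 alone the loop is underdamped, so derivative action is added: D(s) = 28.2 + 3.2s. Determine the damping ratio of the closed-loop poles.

ζ = 0.834

Forward path: (28.2 + 3.2s)·7.1/(s(s+0.89)). The closed-loop characteristic equation is s² + (0.89 + 7.1·3.2)s + 7.1·28.2 = 0.
That is s² + 23.61s + 200.2 = 0, so ω_n = 14.15 rad/s and ζ = 23.61/(2·14.15) = 0.8343.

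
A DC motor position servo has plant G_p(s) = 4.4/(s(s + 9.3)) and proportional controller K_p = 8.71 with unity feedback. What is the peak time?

T_p = 0.769 s

The closed-loop denominator s² + 9.3s + 38.32 gives ω_n = √38.32 = 6.191 and ζ = 9.3/(2ω_n) = 0.7511.
Damped frequency ω_d = ω_n√(1−ζ²) = 4.087 rad/s, so peak time T_p = π/ω_d = 0.769 s.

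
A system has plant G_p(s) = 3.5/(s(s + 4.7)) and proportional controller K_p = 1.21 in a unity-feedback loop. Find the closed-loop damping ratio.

ζ = 1.14

1 + K_p·G_p(s) = 0 gives s² + 4.7s + 4.235 = 0.
So ω_n² = 4.235 ⇒ ω_n = 2.058 rad/s, and ζ = 4.7/(2ω_n) = 1.14.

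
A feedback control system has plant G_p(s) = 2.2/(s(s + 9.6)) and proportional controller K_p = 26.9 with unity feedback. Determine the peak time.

T_p = 0.523 s

From 1 + K_pG_p(s) = 0: s² + 9.6s + 59.18 = 0 ⇒ ω_n = 7.693, ζ = 0.624.
Damped frequency ω_d = ω_n√(1−ζ²) = 6.012 rad/s, so peak time T_p = π/ω_d = 0.523 s.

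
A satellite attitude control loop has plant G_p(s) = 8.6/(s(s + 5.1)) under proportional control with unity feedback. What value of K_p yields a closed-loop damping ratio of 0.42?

Closed-loop characteristic equation: s² + 5.1s + K_p·8.6 = 0.
So ω_n = √(8.6K_p) and 2ζω_n = 5.1, giving ζ = 5.1/(2√(8.6K_p)).
Setting ζ = 0.42: √(8.6K_p) = 5.1/(2·0.42) = 6.071, so K_p = 36.86/8.6 = 4.29.

K_p = 4.29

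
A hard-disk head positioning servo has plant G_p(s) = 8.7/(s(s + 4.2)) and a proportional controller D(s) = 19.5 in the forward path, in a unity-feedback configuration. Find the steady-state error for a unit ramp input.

The loop has one pole at the origin (type 1). Velocity error constant K_v = lim_{s→0} s·D(s)G_p(s) = 19.5·8.7/4.2 = 40.39.
Steady-state error to a unit ramp: e_ss = 1/K_v = 0.0248.

0.0248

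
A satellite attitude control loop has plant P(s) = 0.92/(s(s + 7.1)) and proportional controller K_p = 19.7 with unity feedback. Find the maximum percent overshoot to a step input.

0.868%

The closed-loop denominator s² + 7.1s + 18.12 gives ω_n = √18.12 = 4.257 and ζ = 7.1/(2ω_n) = 0.8339.
%OS = 100·exp(−πζ/√(1−ζ²)) = 100·exp(−π·0.8339/√0.3047) = 0.868%.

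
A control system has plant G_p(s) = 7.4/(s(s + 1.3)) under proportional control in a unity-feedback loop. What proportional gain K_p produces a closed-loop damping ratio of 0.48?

Closed-loop characteristic equation: s² + 1.3s + K_p·7.4 = 0.
So ω_n = √(7.4K_p) and 2ζω_n = 1.3, giving ζ = 1.3/(2√(7.4K_p)).
Setting ζ = 0.48: √(7.4K_p) = 1.3/(2·0.48) = 1.354, so K_p = 1.834/7.4 = 0.248.

K_p = 0.248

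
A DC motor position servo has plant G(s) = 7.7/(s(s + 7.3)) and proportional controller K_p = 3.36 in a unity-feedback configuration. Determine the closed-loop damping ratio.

The closed-loop denominator is s(s+7.3) + 3.36·7.7 = s² + 7.3s + 25.87.
Matching s² + 2ζω_n s + ω_n²: ω_n = √25.87 = 5.086 rad/s and 2ζω_n = 7.3, so ζ = 7.3/(2·5.086) = 0.718.

ζ = 0.718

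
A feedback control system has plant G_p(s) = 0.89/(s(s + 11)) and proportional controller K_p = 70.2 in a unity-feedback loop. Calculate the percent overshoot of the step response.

Closed-loop characteristic equation: s² + 11s + 62.48 = 0, so ω_n = 7.904 rad/s and ζ = 11/(2·7.904) = 0.6958.
%OS = 100·exp(−πζ/√(1−ζ²)) = 100·exp(−π·0.6958/√0.5158) = 4.77%.

4.77%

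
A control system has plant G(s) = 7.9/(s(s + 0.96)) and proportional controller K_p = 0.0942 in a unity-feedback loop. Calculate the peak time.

T_p = 4.38 s

From 1 + K_pG(s) = 0: s² + 0.96s + 0.7442 = 0 ⇒ ω_n = 0.8627, ζ = 0.5564.
Damped frequency ω_d = ω_n√(1−ζ²) = 0.7168 rad/s, so peak time T_p = π/ω_d = 4.38 s.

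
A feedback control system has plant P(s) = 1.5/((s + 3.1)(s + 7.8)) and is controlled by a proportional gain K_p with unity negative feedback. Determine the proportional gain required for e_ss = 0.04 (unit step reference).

K_p = 387

The loop is type 0, so e_ss(step) = 1/(1 + K_pos) with K_pos = K_p·P(0).
P(0) = 0.06203. Require 1/(1 + K_p·0.06203) = 0.04, so 1 + 0.06203·K_p = 25.
K_p = (25 − 1)/0.06203 = 387.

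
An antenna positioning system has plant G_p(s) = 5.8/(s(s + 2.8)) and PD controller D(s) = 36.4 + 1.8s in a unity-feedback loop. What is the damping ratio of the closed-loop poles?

ζ = 0.456

Forward path: (36.4 + 1.8s)·5.8/(s(s+2.8)). The closed-loop characteristic equation is s² + (2.8 + 5.8·1.8)s + 5.8·36.4 = 0.
That is s² + 13.24s + 211.1 = 0, so ω_n = 14.53 rad/s and ζ = 13.24/(2·14.53) = 0.4556.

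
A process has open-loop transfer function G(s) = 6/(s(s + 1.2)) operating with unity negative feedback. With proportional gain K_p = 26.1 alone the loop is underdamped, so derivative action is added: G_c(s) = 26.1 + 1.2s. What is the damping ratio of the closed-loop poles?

ζ = 0.336

Forward path: (26.1 + 1.2s)·6/(s(s+1.2)). The closed-loop characteristic equation is s² + (1.2 + 6·1.2)s + 6·26.1 = 0.
That is s² + 8.4s + 156.6 = 0, so ω_n = 12.51 rad/s and ζ = 8.4/(2·12.51) = 0.3356.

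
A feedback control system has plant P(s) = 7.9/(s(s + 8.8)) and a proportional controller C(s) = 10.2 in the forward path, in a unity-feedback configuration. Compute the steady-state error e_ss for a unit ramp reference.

The loop has one pole at the origin (type 1). Velocity error constant K_v = lim_{s→0} s·C(s)P(s) = 10.2·7.9/8.8 = 9.157.
Steady-state error to a unit ramp: e_ss = 1/K_v = 0.109.

0.109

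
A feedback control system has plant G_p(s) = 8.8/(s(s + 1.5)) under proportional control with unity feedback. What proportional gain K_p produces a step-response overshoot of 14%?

K_p = 0.227

From %OS = 100·exp(−πζ/√(1−ζ²)) = 14%, ζ = −ln(0.14)/√(π²+ln²(0.14)) = 0.5305.
Characteristic equation s² + 1.5s + 8.8K_p = 0 gives ζ = 1.5/(2√(8.8K_p)).
Setting ζ = 0.5305: √(8.8K_p) = 1.5/(2·0.5305) = 1.414, so K_p = 1.999/8.8 = 0.227.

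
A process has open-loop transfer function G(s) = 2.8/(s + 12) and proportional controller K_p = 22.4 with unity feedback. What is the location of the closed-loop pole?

s = -74.72

Closed-loop transfer function: T(s) = K_p·G(s)/(1 + K_p·G(s)) = 62.72/(s + 12 + 62.72) = 62.72/(s + 74.72).
The closed-loop pole is at s = −74.72.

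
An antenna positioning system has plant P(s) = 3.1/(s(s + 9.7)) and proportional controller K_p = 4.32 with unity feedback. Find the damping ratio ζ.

ζ = 1.33

With unity feedback the closed-loop characteristic equation is s² + 9.7s + 4.32·3.1 = s² + 9.7s + 13.39 = 0.
So ω_n² = 13.39 ⇒ ω_n = 3.66 rad/s, and ζ = 9.7/(2ω_n) = 1.33.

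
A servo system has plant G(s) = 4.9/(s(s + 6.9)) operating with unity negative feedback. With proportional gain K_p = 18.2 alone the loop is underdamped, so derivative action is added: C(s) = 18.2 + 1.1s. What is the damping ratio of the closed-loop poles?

ζ = 0.651

Forward path: (18.2 + 1.1s)·4.9/(s(s+6.9)). The closed-loop characteristic equation is s² + (6.9 + 4.9·1.1)s + 4.9·18.2 = 0.
That is s² + 12.29s + 89.18 = 0, so ω_n = 9.444 rad/s and ζ = 12.29/(2·9.444) = 0.6507.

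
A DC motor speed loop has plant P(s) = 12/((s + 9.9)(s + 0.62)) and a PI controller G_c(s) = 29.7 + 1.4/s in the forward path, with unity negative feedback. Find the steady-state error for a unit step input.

The open loop G_c(s)P(s) has a pole at the origin (type 1), so the static position error constant is infinite and e_ss = 1/(1+∞) = 0.

0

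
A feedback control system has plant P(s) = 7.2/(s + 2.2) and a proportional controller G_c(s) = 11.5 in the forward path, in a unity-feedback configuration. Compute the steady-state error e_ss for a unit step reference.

The loop is type 0. Static position error constant K_pos = G_c(0)·P(0) = 11.5·3.273 = 37.64.
Steady-state error to a unit step: e_ss = 1/(1+K_pos) = 1/38.64 = 0.0259.

0.0259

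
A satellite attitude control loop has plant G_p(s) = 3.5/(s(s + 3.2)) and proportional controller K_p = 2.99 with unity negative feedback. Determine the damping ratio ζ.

ζ = 0.495

With unity feedback the closed-loop characteristic equation is s² + 3.2s + 2.99·3.5 = s² + 3.2s + 10.46 = 0.
Matching s² + 2ζω_n s + ω_n²: ω_n = √10.46 = 3.235 rad/s and 2ζω_n = 3.2, so ζ = 3.2/(2·3.235) = 0.495.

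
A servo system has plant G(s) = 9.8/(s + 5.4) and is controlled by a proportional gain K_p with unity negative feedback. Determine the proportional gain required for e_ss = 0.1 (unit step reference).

K_p = 4.96

Steady-state error for a unit step on this type-0 loop is 1/(1 + K_p·G(0)).
G(0) = 1.815. Require 1/(1 + K_p·1.815) = 0.1, so 1 + 1.815·K_p = 10.
K_p = (10 − 1)/1.815 = 4.96.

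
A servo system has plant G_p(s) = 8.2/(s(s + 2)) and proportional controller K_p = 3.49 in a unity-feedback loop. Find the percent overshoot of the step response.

From 1 + K_pG_p(s) = 0: s² + 2s + 28.62 = 0 ⇒ ω_n = 5.35, ζ = 0.1869.
%OS = 100·exp(−πζ/√(1−ζ²)) = 100·exp(−π·0.1869/√0.9651) = 55%.

55%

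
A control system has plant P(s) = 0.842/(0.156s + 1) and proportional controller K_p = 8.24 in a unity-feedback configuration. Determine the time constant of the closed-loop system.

Closed loop: T(s) = K_p·P/(1+K_p·P) = 6.938/(0.156s + 1 + 6.938), with pole at s = −(1 + 6.938)/0.156 = −50.89.
Closed-loop time constant τ = 1/50.89 = 0.0197 s.

τ = 0.0197 s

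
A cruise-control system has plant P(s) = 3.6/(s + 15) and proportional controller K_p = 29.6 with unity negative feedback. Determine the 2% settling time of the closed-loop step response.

Closed-loop transfer function: T(s) = K_p·P(s)/(1 + K_p·P(s)) = 106.6/(s + 15 + 106.6) = 106.6/(s + 121.6).
Time constant τ = 1/121.6 = 0.008226 s, so the 2% settling time is about 4τ = 0.0329 s.

T_s ≈ 0.0329 s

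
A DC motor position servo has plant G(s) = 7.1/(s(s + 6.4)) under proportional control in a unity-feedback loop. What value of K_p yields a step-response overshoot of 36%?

From %OS = 100·exp(−πζ/√(1−ζ²)) = 36%, ζ = −ln(0.36)/√(π²+ln²(0.36)) = 0.3093.
Characteristic equation s² + 6.4s + 7.1K_p = 0 gives ζ = 6.4/(2√(7.1K_p)).
Setting ζ = 0.3093: √(7.1K_p) = 6.4/(2·0.3093) = 10.35, so K_p = 107.1/7.1 = 15.1.

K_p = 15.1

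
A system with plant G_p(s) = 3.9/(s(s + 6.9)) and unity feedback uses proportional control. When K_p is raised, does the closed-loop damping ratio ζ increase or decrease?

decrease

ζ = 6.9/(2√(3.9K_p)); increasing K_p raises the denominator, so ζ falls.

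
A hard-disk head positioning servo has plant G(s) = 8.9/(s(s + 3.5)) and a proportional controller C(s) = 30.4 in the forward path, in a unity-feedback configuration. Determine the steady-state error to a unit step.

The open loop C(s)G(s) has a pole at the origin (type 1), so the static position error constant is infinite and e_ss = 1/(1+∞) = 0.

0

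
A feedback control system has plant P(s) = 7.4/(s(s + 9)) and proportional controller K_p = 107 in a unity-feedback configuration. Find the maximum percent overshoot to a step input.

60.1%

The closed-loop denominator s² + 9s + 791.8 gives ω_n = √791.8 = 28.14 and ζ = 9/(2ω_n) = 0.1599.
%OS = 100·exp(−πζ/√(1−ζ²)) = 100·exp(−π·0.1599/√0.9744) = 60.1%.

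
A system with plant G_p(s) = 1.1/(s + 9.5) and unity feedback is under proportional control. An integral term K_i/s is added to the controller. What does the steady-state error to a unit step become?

The integrator makes K_pos = lim_{s→0} C(s)G(s) infinite, so e_ss = 1/(1+K_pos) = 0.

0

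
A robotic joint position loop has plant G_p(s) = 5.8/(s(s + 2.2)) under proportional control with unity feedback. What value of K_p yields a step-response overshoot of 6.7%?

K_p = 0.49

From %OS = 100·exp(−πζ/√(1−ζ²)) = 6.7%, ζ = −ln(0.067)/√(π²+ln²(0.067)) = 0.6522.
Characteristic equation s² + 2.2s + 5.8K_p = 0 gives ζ = 2.2/(2√(5.8K_p)).
Setting ζ = 0.6522: √(5.8K_p) = 2.2/(2·0.6522) = 1.687, so K_p = 2.844/5.8 = 0.49.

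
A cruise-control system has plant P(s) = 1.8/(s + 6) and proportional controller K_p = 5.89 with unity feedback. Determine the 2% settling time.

Closed-loop transfer function: T(s) = K_p·P(s)/(1 + K_p·P(s)) = 10.6/(s + 6 + 10.6) = 10.6/(s + 16.6).
Time constant τ = 1/16.6 = 0.06023 s, so the 2% settling time is about 4τ = 0.241 s.

T_s ≈ 0.241 s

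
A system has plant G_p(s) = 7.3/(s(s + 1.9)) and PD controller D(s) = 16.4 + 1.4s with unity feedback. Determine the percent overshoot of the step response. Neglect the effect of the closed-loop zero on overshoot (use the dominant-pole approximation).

12.4%

Forward path: (16.4 + 1.4s)·7.3/(s(s+1.9)). The closed-loop characteristic equation is s² + (1.9 + 7.3·1.4)s + 7.3·16.4 = 0.
That is s² + 12.12s + 119.7 = 0, so ω_n = 10.94 rad/s and ζ = 12.12/(2·10.94) = 0.5538.
%OS = 100·exp(−πζ/√(1−ζ²)) = 12.4%.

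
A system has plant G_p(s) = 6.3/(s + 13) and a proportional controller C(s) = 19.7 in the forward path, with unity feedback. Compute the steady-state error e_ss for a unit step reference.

The loop is type 0. Static position error constant K_pos = C(0)·G_p(0) = 19.7·0.4846 = 9.547.
Steady-state error to a unit step: e_ss = 1/(1+K_pos) = 1/10.55 = 0.0948.

0.0948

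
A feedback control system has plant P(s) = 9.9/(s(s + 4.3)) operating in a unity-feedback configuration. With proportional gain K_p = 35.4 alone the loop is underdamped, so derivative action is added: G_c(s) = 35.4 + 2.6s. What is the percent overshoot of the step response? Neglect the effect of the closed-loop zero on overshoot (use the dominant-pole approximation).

Forward path: (35.4 + 2.6s)·9.9/(s(s+4.3)). The closed-loop characteristic equation is s² + (4.3 + 9.9·2.6)s + 9.9·35.4 = 0.
That is s² + 30.04s + 350.5 = 0, so ω_n = 18.72 rad/s and ζ = 30.04/(2·18.72) = 0.8023.
%OS = 100·exp(−πζ/√(1−ζ²)) = 1.47%.

1.47%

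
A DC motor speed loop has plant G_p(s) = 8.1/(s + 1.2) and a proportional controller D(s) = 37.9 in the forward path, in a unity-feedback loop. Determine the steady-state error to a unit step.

0.00389

The loop is type 0. Static position error constant K_pos = D(0)·G_p(0) = 37.9·6.75 = 255.8.
Steady-state error to a unit step: e_ss = 1/(1+K_pos) = 1/256.8 = 0.00389.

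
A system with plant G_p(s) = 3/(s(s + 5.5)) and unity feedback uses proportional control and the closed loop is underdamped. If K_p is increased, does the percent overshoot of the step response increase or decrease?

increase

ζ = 5.5/(2√(3K_p)) decreases as K_p grows; lower damping means more overshoot.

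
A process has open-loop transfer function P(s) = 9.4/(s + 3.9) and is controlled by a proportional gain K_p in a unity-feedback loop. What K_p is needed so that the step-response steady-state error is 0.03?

K_p = 13.4

The loop is type 0, so e_ss(step) = 1/(1 + K_pos) with K_pos = K_p·P(0).
P(0) = 2.41. Require 1/(1 + K_p·2.41) = 0.03, so 1 + 2.41·K_p = 33.33.
K_p = (33.33 − 1)/2.41 = 13.4.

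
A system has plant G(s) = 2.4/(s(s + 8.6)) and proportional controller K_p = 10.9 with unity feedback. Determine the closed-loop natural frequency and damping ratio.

ω_n = 5.11 rad/s, ζ = 0.841

With unity feedback the closed-loop characteristic equation is s² + 8.6s + 10.9·2.4 = s² + 8.6s + 26.16 = 0.
So ω_n² = 26.16 ⇒ ω_n = 5.115 rad/s, and ζ = 8.6/(2ω_n) = 0.841.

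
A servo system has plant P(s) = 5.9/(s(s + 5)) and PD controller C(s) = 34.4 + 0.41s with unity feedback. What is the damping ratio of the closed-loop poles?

Forward path: (34.4 + 0.41s)·5.9/(s(s+5)). The closed-loop characteristic equation is s² + (5 + 5.9·0.41)s + 5.9·34.4 = 0.
That is s² + 7.419s + 203 = 0, so ω_n = 14.25 rad/s and ζ = 7.419/(2·14.25) = 0.2604.

ζ = 0.26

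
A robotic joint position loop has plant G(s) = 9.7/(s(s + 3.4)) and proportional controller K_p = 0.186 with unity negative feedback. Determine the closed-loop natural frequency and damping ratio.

ω_n = 1.34 rad/s, ζ = 1.27

1 + K_p·G(s) = 0 gives s² + 3.4s + 1.804 = 0.
Matching s² + 2ζω_n s + ω_n²: ω_n = √1.804 = 1.343 rad/s and 2ζω_n = 3.4, so ζ = 3.4/(2·1.343) = 1.27.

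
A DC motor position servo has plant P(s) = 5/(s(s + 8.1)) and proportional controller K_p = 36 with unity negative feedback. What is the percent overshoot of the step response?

37%

From 1 + K_pP(s) = 0: s² + 8.1s + 180 = 0 ⇒ ω_n = 13.42, ζ = 0.3019.
%OS = 100·exp(−πζ/√(1−ζ²)) = 100·exp(−π·0.3019/√0.9089) = 37%.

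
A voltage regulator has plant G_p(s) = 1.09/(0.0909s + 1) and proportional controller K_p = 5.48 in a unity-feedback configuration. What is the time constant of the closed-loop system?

τ = 0.013 s

Closed loop: T(s) = K_p·G_p/(1+K_p·G_p) = 5.973/(0.0909s + 1 + 5.973), with pole at s = −(1 + 5.973)/0.0909 = −76.71.
Closed-loop time constant τ = 1/76.71 = 0.013 s.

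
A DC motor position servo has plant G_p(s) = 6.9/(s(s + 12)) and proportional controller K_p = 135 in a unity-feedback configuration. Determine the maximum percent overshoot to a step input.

53.3%

From 1 + K_pG_p(s) = 0: s² + 12s + 931.5 = 0 ⇒ ω_n = 30.52, ζ = 0.1966.
%OS = 100·exp(−πζ/√(1−ζ²)) = 100·exp(−π·0.1966/√0.9614) = 53.3%.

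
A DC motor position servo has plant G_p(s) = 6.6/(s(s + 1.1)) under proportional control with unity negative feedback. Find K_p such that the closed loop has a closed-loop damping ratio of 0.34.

K_p = 0.396

Closed-loop characteristic equation: s² + 1.1s + K_p·6.6 = 0.
So ω_n = √(6.6K_p) and 2ζω_n = 1.1, giving ζ = 1.1/(2√(6.6K_p)).
Setting ζ = 0.34: √(6.6K_p) = 1.1/(2·0.34) = 1.618, so K_p = 2.617/6.6 = 0.396.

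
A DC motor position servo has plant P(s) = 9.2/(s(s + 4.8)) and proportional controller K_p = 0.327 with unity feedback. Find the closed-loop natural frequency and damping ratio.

With unity feedback the closed-loop characteristic equation is s² + 4.8s + 0.327·9.2 = s² + 4.8s + 3.008 = 0.
So ω_n² = 3.008 ⇒ ω_n = 1.734 rad/s, and ζ = 4.8/(2ω_n) = 1.38.

ω_n = 1.73 rad/s, ζ = 1.38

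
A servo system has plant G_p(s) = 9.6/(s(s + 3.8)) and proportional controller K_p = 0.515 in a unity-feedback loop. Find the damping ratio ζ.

ζ = 0.855

The closed-loop denominator is s(s+3.8) + 0.515·9.6 = s² + 3.8s + 4.944.
So ω_n² = 4.944 ⇒ ω_n = 2.224 rad/s, and ζ = 3.8/(2ω_n) = 0.855.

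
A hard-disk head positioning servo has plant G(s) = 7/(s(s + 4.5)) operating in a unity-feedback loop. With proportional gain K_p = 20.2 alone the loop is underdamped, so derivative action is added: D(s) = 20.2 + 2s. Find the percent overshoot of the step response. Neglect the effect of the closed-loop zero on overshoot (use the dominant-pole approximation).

Forward path: (20.2 + 2s)·7/(s(s+4.5)). The closed-loop characteristic equation is s² + (4.5 + 7·2)s + 7·20.2 = 0.
That is s² + 18.5s + 141.4 = 0, so ω_n = 11.89 rad/s and ζ = 18.5/(2·11.89) = 0.7779.
%OS = 100·exp(−πζ/√(1−ζ²)) = 2.05%.

2.05%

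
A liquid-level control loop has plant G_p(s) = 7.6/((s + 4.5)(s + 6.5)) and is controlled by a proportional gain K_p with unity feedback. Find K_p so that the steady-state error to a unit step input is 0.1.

K_p = 34.6

For a type-0 loop with proportional control, e_ss = 1/(1 + K_p·G_p(0)).
G_p(0) = 0.2598. Require 1/(1 + K_p·0.2598) = 0.1, so 1 + 0.2598·K_p = 10.
K_p = (10 − 1)/0.2598 = 34.6.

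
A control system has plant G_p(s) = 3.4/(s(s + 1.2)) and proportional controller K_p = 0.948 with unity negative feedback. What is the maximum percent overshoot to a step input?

32.8%

From 1 + K_pG_p(s) = 0: s² + 1.2s + 3.223 = 0 ⇒ ω_n = 1.795, ζ = 0.3342.
%OS = 100·exp(−πζ/√(1−ζ²)) = 100·exp(−π·0.3342/√0.8883) = 32.8%.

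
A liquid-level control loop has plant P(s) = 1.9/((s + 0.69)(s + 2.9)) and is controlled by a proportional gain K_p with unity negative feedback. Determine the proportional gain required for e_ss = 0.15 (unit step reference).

The loop is type 0, so e_ss(step) = 1/(1 + K_pos) with K_pos = K_p·P(0).
P(0) = 0.9495. Require 1/(1 + K_p·0.9495) = 0.15, so 1 + 0.9495·K_p = 6.667.
K_p = (6.667 − 1)/0.9495 = 5.97.

K_p = 5.97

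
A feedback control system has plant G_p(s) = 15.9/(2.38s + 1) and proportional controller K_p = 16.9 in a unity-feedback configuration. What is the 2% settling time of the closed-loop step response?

T_s ≈ 0.0353 s

Closed loop: T(s) = K_p·G_p/(1+K_p·G_p) = 268.7/(2.38s + 1 + 268.7), with pole at s = −(1 + 268.7)/2.38 = −113.3.
τ = 1/113.3 = 0.008824 s, so 2% settling time ≈ 4τ = 0.0353 s.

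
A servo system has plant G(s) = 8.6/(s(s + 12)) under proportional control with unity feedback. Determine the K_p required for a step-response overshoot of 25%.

K_p = 25.7

From %OS = 100·exp(−πζ/√(1−ζ²)) = 25%, ζ = −ln(0.25)/√(π²+ln²(0.25)) = 0.4037.
Characteristic equation s² + 12s + 8.6K_p = 0 gives ζ = 12/(2√(8.6K_p)).
Setting ζ = 0.4037: √(8.6K_p) = 12/(2·0.4037) = 14.86, so K_p = 220.9/8.6 = 25.7.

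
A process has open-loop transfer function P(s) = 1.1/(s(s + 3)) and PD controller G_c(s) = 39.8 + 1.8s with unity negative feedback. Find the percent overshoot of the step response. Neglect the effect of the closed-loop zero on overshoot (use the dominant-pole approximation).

Forward path: (39.8 + 1.8s)·1.1/(s(s+3)). The closed-loop characteristic equation is s² + (3 + 1.1·1.8)s + 1.1·39.8 = 0.
That is s² + 4.98s + 43.78 = 0, so ω_n = 6.617 rad/s and ζ = 4.98/(2·6.617) = 0.3763.
%OS = 100·exp(−πζ/√(1−ζ²)) = 27.9%.

27.9%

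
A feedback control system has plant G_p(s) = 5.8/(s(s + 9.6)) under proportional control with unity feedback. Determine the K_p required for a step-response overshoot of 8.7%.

From %OS = 100·exp(−πζ/√(1−ζ²)) = 8.7%, ζ = −ln(0.087)/√(π²+ln²(0.087)) = 0.6137.
Characteristic equation s² + 9.6s + 5.8K_p = 0 gives ζ = 9.6/(2√(5.8K_p)).
Setting ζ = 0.6137: √(5.8K_p) = 9.6/(2·0.6137) = 7.822, so K_p = 61.18/5.8 = 10.5.

K_p = 10.5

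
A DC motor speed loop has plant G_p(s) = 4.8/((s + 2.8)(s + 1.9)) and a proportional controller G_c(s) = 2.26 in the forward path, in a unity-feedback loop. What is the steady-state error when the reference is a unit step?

0.329

The loop is type 0. Static position error constant K_pos = G_c(0)·G_p(0) = 2.26·0.9023 = 2.039.
Steady-state error to a unit step: e_ss = 1/(1+K_pos) = 1/3.039 = 0.329.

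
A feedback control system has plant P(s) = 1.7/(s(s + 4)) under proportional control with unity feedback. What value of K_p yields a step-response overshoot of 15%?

K_p = 8.81

From %OS = 100·exp(−πζ/√(1−ζ²)) = 15%, ζ = −ln(0.15)/√(π²+ln²(0.15)) = 0.5169.
Characteristic equation s² + 4s + 1.7K_p = 0 gives ζ = 4/(2√(1.7K_p)).
Setting ζ = 0.5169: √(1.7K_p) = 4/(2·0.5169) = 3.869, so K_p = 14.97/1.7 = 8.81.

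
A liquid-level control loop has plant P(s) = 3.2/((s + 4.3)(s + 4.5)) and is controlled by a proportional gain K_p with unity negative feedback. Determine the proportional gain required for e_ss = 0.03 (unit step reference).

K_p = 196

The loop is type 0, so e_ss(step) = 1/(1 + K_pos) with K_pos = K_p·P(0).
P(0) = 0.1654. Require 1/(1 + K_p·0.1654) = 0.03, so 1 + 0.1654·K_p = 33.33.
K_p = (33.33 − 1)/0.1654 = 196.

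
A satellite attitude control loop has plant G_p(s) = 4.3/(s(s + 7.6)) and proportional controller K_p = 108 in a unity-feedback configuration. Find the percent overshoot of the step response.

57%

Closed-loop characteristic equation: s² + 7.6s + 464.4 = 0, so ω_n = 21.55 rad/s and ζ = 7.6/(2·21.55) = 0.1763.
%OS = 100·exp(−πζ/√(1−ζ²)) = 100·exp(−π·0.1763/√0.9689) = 57%.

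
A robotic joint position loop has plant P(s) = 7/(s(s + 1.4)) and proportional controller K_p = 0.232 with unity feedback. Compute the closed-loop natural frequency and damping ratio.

ω_n = 1.27 rad/s, ζ = 0.549

The closed-loop denominator is s(s+1.4) + 0.232·7 = s² + 1.4s + 1.624.
So ω_n² = 1.624 ⇒ ω_n = 1.274 rad/s, and ζ = 1.4/(2ω_n) = 0.549.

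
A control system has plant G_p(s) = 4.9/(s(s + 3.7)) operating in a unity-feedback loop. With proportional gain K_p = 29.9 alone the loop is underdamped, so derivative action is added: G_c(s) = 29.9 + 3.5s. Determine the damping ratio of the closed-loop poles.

ζ = 0.861

Forward path: (29.9 + 3.5s)·4.9/(s(s+3.7)). The closed-loop characteristic equation is s² + (3.7 + 4.9·3.5)s + 4.9·29.9 = 0.
That is s² + 20.85s + 146.5 = 0, so ω_n = 12.1 rad/s and ζ = 20.85/(2·12.1) = 0.8613.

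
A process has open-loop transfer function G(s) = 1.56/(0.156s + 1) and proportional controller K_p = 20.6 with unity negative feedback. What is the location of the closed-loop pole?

s = -212.4

Closed loop: T(s) = K_p·G/(1+K_p·G) = 32.14/(0.156s + 1 + 32.14), with pole at s = −(1 + 32.14)/0.156 = −212.4.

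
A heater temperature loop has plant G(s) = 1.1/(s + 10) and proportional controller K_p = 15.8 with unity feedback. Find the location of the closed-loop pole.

Closed-loop transfer function: T(s) = K_p·G(s)/(1 + K_p·G(s)) = 17.38/(s + 10 + 17.38) = 17.38/(s + 27.38).
The closed-loop pole is at s = −27.38.

s = -27.38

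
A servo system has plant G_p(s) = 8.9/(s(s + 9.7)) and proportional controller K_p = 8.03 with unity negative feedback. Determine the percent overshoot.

11.1%

Closed-loop characteristic equation: s² + 9.7s + 71.47 = 0, so ω_n = 8.454 rad/s and ζ = 9.7/(2·8.454) = 0.5737.
%OS = 100·exp(−πζ/√(1−ζ²)) = 100·exp(−π·0.5737/√0.6709) = 11.1%.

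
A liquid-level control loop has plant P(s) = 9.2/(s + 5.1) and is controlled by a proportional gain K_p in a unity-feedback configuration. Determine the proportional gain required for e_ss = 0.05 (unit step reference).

K_p = 10.5

For a type-0 loop with proportional control, e_ss = 1/(1 + K_p·P(0)).
P(0) = 1.804. Require 1/(1 + K_p·1.804) = 0.05, so 1 + 1.804·K_p = 20.
K_p = (20 − 1)/1.804 = 10.5.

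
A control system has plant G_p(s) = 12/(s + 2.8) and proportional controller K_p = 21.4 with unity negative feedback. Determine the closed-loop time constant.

Closed-loop transfer function: T(s) = K_p·G_p(s)/(1 + K_p·G_p(s)) = 256.8/(s + 2.8 + 256.8) = 256.8/(s + 259.6).
Time constant τ = 1/259.6 = 0.00385 s.

τ = 0.00385 s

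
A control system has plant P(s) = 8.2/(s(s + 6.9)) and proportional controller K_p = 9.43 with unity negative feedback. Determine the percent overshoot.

Closed-loop characteristic equation: s² + 6.9s + 77.33 = 0, so ω_n = 8.794 rad/s and ζ = 6.9/(2·8.794) = 0.3923.
%OS = 100·exp(−πζ/√(1−ζ²)) = 100·exp(−π·0.3923/√0.8461) = 26.2%.

26.2%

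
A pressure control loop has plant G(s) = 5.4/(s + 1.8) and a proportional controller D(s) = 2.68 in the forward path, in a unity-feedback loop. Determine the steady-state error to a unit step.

0.111

The loop is type 0. Static position error constant K_pos = D(0)·G(0) = 2.68·3 = 8.04.
Steady-state error to a unit step: e_ss = 1/(1+K_pos) = 1/9.04 = 0.111.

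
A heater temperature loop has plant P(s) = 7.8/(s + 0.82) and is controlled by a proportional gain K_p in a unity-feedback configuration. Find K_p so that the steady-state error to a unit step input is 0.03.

K_p = 3.4

Steady-state error for a unit step on this type-0 loop is 1/(1 + K_p·P(0)).
P(0) = 9.512. Require 1/(1 + K_p·9.512) = 0.03, so 1 + 9.512·K_p = 33.33.
K_p = (33.33 − 1)/9.512 = 3.4.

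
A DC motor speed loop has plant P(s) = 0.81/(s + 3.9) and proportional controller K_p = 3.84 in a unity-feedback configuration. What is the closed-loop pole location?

s = -7.01

Closed-loop transfer function: T(s) = K_p·P(s)/(1 + K_p·P(s)) = 3.11/(s + 3.9 + 3.11) = 3.11/(s + 7.01).
The closed-loop pole is at s = −7.01.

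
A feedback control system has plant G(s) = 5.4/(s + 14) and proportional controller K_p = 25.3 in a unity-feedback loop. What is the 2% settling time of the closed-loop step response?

T_s ≈ 0.0266 s

Closed-loop transfer function: T(s) = K_p·G(s)/(1 + K_p·G(s)) = 136.6/(s + 14 + 136.6) = 136.6/(s + 150.6).
Time constant τ = 1/150.6 = 0.006639 s, so the 2% settling time is about 4τ = 0.0266 s.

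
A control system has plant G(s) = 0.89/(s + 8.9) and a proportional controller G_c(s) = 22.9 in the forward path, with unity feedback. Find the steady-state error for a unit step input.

0.304

The loop is type 0. Static position error constant K_pos = G_c(0)·G(0) = 22.9·0.1 = 2.29.
Steady-state error to a unit step: e_ss = 1/(1+K_pos) = 1/3.29 = 0.304.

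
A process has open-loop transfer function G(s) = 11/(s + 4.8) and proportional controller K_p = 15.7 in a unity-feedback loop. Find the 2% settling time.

T_s ≈ 0.0225 s

Closed-loop transfer function: T(s) = K_p·G(s)/(1 + K_p·G(s)) = 172.7/(s + 4.8 + 172.7) = 172.7/(s + 177.5).
Time constant τ = 1/177.5 = 0.005634 s, so the 2% settling time is about 4τ = 0.0225 s.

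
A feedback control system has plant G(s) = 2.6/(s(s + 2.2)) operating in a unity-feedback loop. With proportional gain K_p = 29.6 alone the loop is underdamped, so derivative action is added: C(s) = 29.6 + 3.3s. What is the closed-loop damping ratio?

ζ = 0.614

Forward path: (29.6 + 3.3s)·2.6/(s(s+2.2)). The closed-loop characteristic equation is s² + (2.2 + 2.6·3.3)s + 2.6·29.6 = 0.
That is s² + 10.78s + 76.96 = 0, so ω_n = 8.773 rad/s and ζ = 10.78/(2·8.773) = 0.6144.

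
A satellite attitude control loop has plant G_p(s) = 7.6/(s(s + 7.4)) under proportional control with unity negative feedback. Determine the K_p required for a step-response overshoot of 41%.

From %OS = 100·exp(−πζ/√(1−ζ²)) = 41%, ζ = −ln(0.41)/√(π²+ln²(0.41)) = 0.273.
Characteristic equation s² + 7.4s + 7.6K_p = 0 gives ζ = 7.4/(2√(7.6K_p)).
Setting ζ = 0.273: √(7.6K_p) = 7.4/(2·0.273) = 13.55, so K_p = 183.7/7.6 = 24.2.

K_p = 24.2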